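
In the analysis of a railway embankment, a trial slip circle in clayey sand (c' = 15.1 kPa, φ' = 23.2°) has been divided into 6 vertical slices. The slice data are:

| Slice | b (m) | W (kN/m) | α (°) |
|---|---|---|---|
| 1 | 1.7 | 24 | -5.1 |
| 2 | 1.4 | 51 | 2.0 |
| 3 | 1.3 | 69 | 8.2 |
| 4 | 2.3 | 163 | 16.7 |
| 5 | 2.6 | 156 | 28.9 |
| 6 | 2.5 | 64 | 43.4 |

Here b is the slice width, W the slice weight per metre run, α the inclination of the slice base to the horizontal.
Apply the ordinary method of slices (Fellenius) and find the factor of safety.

Ordinary method of slices: FS = Σ[c'·Δl_i + (W_i cosα_i)·tanφ'] / Σ W_i sinα_i, with Δl_i = b_i / cosα_i.
Slice 1: Δl = 1.7/cos(-5.1°) = 1.707 m; N'_1 = 24·cos(-5.1°) = 23.9; c'Δl = 25.77; W sinα = -2.1
Slice 2: Δl = 1.4/cos2.0° = 1.401 m; N'_2 = 51·cos2.0° = 51.0; c'Δl = 21.15; W sinα = 1.8
Slice 3: Δl = 1.3/cos8.2° = 1.313 m; N'_3 = 69·cos8.2° = 68.3; c'Δl = 19.83; W sinα = 9.8
Slice 4: Δl = 2.3/cos16.7° = 2.401 m; N'_4 = 163·cos16.7° = 156.1; c'Δl = 36.26; W sinα = 46.8
Slice 5: Δl = 2.6/cos28.9° = 2.970 m; N'_5 = 156·cos28.9° = 136.6; c'Δl = 44.84; W sinα = 75.4
Slice 6: Δl = 2.5/cos43.4° = 3.441 m; N'_6 = 64·cos43.4° = 46.5; c'Δl = 51.96; W sinα = 44.0
Σc'Δl = 199.8 kN/m; ΣN' = 482.4 kN/m; ΣW sinα = 175.7 kN/m
Resisting = 199.8 + 482.4·tan23.2° = 199.8 + 206.7 = 406.6 kN/m
FS = 406.6 / 175.7 = 2.314

FS = 2.31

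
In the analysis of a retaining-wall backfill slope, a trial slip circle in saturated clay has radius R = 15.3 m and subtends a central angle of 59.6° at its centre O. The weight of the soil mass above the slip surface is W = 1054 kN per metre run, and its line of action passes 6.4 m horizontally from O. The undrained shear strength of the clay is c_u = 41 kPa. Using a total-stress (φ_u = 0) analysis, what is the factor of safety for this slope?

Taking moments about the centre O, the resisting moment is provided by the undrained shear strength acting along the arc:
Arc length L_a = R·θ = 15.3·(59.6°·π/180) = 15.3·1.0402 = 15.92 m
M_R = c_u·L_a·R = 41·15.92·15.3 = 9983.7 kN·m/m
M_D = W·d = 1054·6.4 = 6745.6 kN·m/m
FS = M_R / M_D = 9983.7 / 6745.6 = 1.480

FS = 1.48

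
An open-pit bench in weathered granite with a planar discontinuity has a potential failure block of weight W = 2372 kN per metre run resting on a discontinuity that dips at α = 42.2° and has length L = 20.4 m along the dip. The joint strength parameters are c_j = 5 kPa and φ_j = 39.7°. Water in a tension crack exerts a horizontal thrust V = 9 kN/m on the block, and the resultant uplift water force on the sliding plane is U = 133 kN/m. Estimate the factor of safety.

FS = 0.90

Resolving the block weight along and normal to the plane and applying the Mohr–Coulomb strength on the joint:
N' = W cosα − U − V sinα = 2372·cos42.2° − 133 − 9·sin42.2° = 1618.1 kN/m
Driving force T = W sinα + V cosα = 2372·sin42.2° + 9·cos42.2° = 1600.0 kN/m
Resisting force R = c_j·L + N'·tanφ_j = 5·20.4 + 1618.1·tan39.7° = 102.0 + 1343.4 = 1445.4 kN/m
FS = R / T = 1445.4 / 1600.0 = 0.903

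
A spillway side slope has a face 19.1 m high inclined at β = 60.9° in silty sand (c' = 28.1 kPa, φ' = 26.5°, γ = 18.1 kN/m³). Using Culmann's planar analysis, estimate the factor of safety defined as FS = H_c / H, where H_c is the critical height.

FS = 1.45

H_c = (4c'/γ) · sinβ cosφ' / [1 − cos(β − φ')]
    = (4·28.1/18.1) · sin60.9°·cos26.5° / [1 − cos34.4°]
    = 6.210 · 0.7820 / 0.1749 = 27.77 m
FS = H_c / H = 27.77 / 19.1 = 1.454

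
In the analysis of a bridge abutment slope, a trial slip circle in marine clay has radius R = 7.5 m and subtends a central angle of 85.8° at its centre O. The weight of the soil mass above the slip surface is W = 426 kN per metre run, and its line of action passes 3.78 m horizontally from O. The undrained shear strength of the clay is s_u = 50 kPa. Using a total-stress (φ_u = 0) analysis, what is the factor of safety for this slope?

Taking moments about the centre O, the resisting moment is provided by the undrained shear strength acting along the arc:
Arc length L_a = R·θ = 7.5·(85.8°·π/180) = 7.5·1.4975 = 11.23 m
M_R = s_u·L_a·R = 50·11.23·7.5 = 4211.7 kN·m/m
M_D = W·d = 426·3.78 = 1610.3 kN·m/m
FS = M_R / M_D = 4211.7 / 1610.3 = 2.616

FS = 2.62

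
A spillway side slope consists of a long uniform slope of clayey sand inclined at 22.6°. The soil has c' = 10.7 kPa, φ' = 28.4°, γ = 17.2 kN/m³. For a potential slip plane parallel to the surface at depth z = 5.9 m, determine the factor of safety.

FS = 1.60

For an infinite slope with a slip plane parallel to the surface (no pore pressure): FS = [c' + γz cos²β tanφ'] / [γz sinβ cosβ].
γz = 17.2·5.9 = 101.48 kN/m²
Numerator = 10.7 + 101.48·cos²22.6°·tan28.4° = 10.7 + 101.48·0.8523·0.5407 = 57.467 kPa
Denominator = 101.48·sin22.6°·cos22.6° = 101.48·0.3843·0.9232 = 36.004 kPa
FS = 57.467 / 36.004 = 1.596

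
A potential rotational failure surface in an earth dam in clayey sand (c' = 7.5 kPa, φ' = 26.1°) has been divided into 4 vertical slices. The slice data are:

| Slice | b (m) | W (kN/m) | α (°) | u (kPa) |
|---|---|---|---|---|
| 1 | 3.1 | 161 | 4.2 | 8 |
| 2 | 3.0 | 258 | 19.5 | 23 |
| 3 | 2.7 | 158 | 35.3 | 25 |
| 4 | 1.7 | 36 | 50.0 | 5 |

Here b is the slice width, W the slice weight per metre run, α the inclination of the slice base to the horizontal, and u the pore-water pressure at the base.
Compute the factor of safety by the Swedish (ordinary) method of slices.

FS = 1.24

Ordinary method of slices: FS = Σ[c'·Δl_i + (W_i cosα_i − u_i·Δl_i)·tanφ'] / Σ W_i sinα_i, with Δl_i = b_i / cosα_i.
Slice 1: Δl = 3.1/cos4.2° = 3.108 m; N'_1 = 161·cos4.2° − 8·3.108 = 135.7; c'Δl = 23.31; W sinα = 11.8
Slice 2: Δl = 3.0/cos19.5° = 3.183 m; N'_2 = 258·cos19.5° − 23·3.183 = 170.0; c'Δl = 23.87; W sinα = 86.1
Slice 3: Δl = 2.7/cos35.3° = 3.308 m; N'_3 = 158·cos35.3° − 25·3.308 = 46.2; c'Δl = 24.81; W sinα = 91.3
Slice 4: Δl = 1.7/cos50.0° = 2.645 m; N'_4 = 36·cos50.0° − 5·2.645 = 9.9; c'Δl = 19.84; W sinα = 27.6
Σc'Δl = 91.8 kN/m; ΣN' = 361.9 kN/m; ΣW sinα = 216.8 kN/m
Resisting = 91.8 + 361.9·tan26.1° = 91.8 + 177.3 = 269.1 kN/m
FS = 269.1 / 216.8 = 1.241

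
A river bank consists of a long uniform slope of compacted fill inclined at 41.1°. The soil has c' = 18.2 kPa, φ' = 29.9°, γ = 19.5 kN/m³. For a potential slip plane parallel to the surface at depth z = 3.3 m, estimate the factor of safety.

For an infinite slope with a slip plane parallel to the surface (no pore pressure): FS = [c' + γz cos²β tanφ'] / [γz sinβ cosβ].
γz = 19.5·3.3 = 64.35 kN/m²
Numerator = 18.2 + 64.35·cos²41.1°·tan29.9° = 18.2 + 64.35·0.5679·0.5750 = 39.212 kPa
Denominator = 64.35·sin41.1°·cos41.1° = 64.35·0.6574·0.7536 = 31.877 kPa
FS = 39.212 / 31.877 = 1.230

FS = 1.23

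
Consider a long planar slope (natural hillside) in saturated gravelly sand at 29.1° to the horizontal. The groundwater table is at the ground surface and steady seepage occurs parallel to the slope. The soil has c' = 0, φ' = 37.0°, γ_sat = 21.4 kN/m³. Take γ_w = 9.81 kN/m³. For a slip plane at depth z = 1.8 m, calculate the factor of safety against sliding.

FS = 0.73

With seepage parallel to the slope and the water table at the surface, the effective normal stress on the slip plane uses the buoyant unit weight γ' = γ_sat − γ_w while the driving shear stress uses γ_sat:
FS = [c' + γ' z cos²β tanφ'] / [γ_sat z sinβ cosβ]
(For c' = 0 this reduces to FS = (γ'/γ_sat)·tanφ'/tanβ.)
γ' = 21.4 − 9.81 = 11.59 kN/m³
Numerator = 0.0 + 11.59·1.8·cos²29.1°·tan37.0° = 0.0 + 11.59·1.8·0.7635·0.7536 = 12.002 kPa
Denominator = 21.4·1.8·sin29.1°·cos29.1° = 21.4·1.8·0.4863·0.8738 = 16.369 kPa
FS = 12.002 / 16.369 = 0.733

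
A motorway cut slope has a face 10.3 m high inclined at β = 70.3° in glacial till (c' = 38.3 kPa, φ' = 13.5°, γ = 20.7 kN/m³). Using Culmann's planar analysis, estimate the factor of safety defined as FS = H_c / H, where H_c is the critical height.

H_c = (4c'/γ) · sinβ cosφ' / [1 − cos(β − φ')]
    = (4·38.3/20.7) · sin70.3°·cos13.5° / [1 − cos56.8°]
    = 7.401 · 0.9155 / 0.4524 = 14.98 m
FS = H_c / H = 14.98 / 10.3 = 1.454

FS = 1.45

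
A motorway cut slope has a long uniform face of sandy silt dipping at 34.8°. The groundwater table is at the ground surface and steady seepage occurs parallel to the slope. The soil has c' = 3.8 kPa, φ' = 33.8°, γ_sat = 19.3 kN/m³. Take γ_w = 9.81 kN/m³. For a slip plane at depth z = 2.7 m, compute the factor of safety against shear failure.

With seepage parallel to the slope and the water table at the surface, the effective normal stress on the slip plane uses the buoyant unit weight γ' = γ_sat − γ_w while the driving shear stress uses γ_sat:
FS = [c' + γ' z cos²β tanφ'] / [γ_sat z sinβ cosβ]
γ' = 19.3 − 9.81 = 9.49 kN/m³
Numerator = 3.8 + 9.49·2.7·cos²34.8°·tan33.8° = 3.8 + 9.49·2.7·0.6743·0.6694 = 15.366 kPa
Denominator = 19.3·2.7·sin34.8°·cos34.8° = 19.3·2.7·0.5707·0.8211 = 24.421 kPa
FS = 15.366 / 24.421 = 0.629

FS = 0.63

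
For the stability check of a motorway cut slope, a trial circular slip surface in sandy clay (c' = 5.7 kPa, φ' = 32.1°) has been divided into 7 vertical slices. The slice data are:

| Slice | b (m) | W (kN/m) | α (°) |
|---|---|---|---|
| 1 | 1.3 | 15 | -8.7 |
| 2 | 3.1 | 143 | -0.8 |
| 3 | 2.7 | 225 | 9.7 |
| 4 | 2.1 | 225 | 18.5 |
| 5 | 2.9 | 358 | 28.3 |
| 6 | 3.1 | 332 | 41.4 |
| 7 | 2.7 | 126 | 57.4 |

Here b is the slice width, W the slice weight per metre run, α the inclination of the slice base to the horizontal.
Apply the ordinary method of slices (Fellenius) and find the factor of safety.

FS = 1.49

Ordinary method of slices: FS = Σ[c'·Δl_i + (W_i cosα_i)·tanφ'] / Σ W_i sinα_i, with Δl_i = b_i / cosα_i.
Slice 1: Δl = 1.3/cos(-8.7°) = 1.315 m; N'_1 = 15·cos(-8.7°) = 14.8; c'Δl = 7.50; W sinα = -2.3
Slice 2: Δl = 3.1/cos(-0.8°) = 3.100 m; N'_2 = 143·cos(-0.8°) = 143.0; c'Δl = 17.67; W sinα = -2.0
Slice 3: Δl = 2.7/cos9.7° = 2.739 m; N'_3 = 225·cos9.7° = 221.8; c'Δl = 15.61; W sinα = 37.9
Slice 4: Δl = 2.1/cos18.5° = 2.214 m; N'_4 = 225·cos18.5° = 213.4; c'Δl = 12.62; W sinα = 71.4
Slice 5: Δl = 2.9/cos28.3° = 3.294 m; N'_5 = 358·cos28.3° = 315.2; c'Δl = 18.77; W sinα = 169.7
Slice 6: Δl = 3.1/cos41.4° = 4.133 m; N'_6 = 332·cos41.4° = 249.0; c'Δl = 23.56; W sinα = 219.6
Slice 7: Δl = 2.7/cos57.4° = 5.011 m; N'_7 = 126·cos57.4° = 67.9; c'Δl = 28.57; W sinα = 106.1
Σc'Δl = 124.3 kN/m; ΣN' = 1225.1 kN/m; ΣW sinα = 600.5 kN/m
Resisting = 124.3 + 1225.1·tan32.1° = 124.3 + 768.5 = 892.8 kN/m
FS = 892.8 / 600.5 = 1.487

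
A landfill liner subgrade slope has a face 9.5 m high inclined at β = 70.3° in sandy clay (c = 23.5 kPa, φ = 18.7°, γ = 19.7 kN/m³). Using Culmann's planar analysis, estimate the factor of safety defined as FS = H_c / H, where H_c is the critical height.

FS = 1.18

H_c = (4c/γ) · sinβ cosφ / [1 − cos(β − φ)]
    = (4·23.5/19.7) · sin70.3°·cos18.7° / [1 − cos51.6°]
    = 4.772 · 0.8918 / 0.3789 = 11.23 m
FS = H_c / H = 11.23 / 9.5 = 1.182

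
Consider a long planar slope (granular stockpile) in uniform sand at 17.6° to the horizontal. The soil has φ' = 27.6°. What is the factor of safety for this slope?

FS = 1.65

For a dry cohesionless infinite slope the factor of safety is FS = tanφ' / tanβ.
FS = tan27.6° / tan17.6° = 0.5228 / 0.3172 = 1.648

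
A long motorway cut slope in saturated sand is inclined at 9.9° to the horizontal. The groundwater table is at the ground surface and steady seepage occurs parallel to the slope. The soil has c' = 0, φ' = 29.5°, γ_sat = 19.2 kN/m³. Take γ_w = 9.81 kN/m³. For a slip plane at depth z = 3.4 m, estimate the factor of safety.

FS = 1.59

With seepage parallel to the slope and the water table at the surface, the effective normal stress on the slip plane uses the buoyant unit weight γ' = γ_sat − γ_w while the driving shear stress uses γ_sat:
FS = [c' + γ' z cos²β tanφ'] / [γ_sat z sinβ cosβ]
(For c' = 0 this reduces to FS = (γ'/γ_sat)·tanφ'/tanβ.)
γ' = 19.2 − 9.81 = 9.39 kN/m³
Numerator = 0.0 + 9.39·3.4·cos²9.9°·tan29.5° = 0.0 + 9.39·3.4·0.9704·0.5658 = 17.529 kPa
Denominator = 19.2·3.4·sin9.9°·cos9.9° = 19.2·3.4·0.1719·0.9851 = 11.056 kPa
FS = 17.529 / 11.056 = 1.585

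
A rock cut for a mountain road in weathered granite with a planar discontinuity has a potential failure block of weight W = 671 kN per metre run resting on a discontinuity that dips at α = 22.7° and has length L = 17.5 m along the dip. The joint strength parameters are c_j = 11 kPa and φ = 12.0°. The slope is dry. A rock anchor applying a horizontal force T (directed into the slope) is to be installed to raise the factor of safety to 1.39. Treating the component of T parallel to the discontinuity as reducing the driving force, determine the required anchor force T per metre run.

Resolving forces along and normal to the sliding plane, with the horizontal anchor force T adding T·sinα to the effective normal force and T·cosα acting up the plane against the driving force:
FS = [c_jL + (W cosα + T sinα) tanφ] / [W sinα − T cosα]
Without the anchor: N' = 619.0 kN/m, driving T_d = 258.9 kN/m, resisting R = 11·17.5 + 619.0·tan12.0° = 324.1 kN/m, FS = 1.25.
Setting FS = 1.39 and solving for T:
1.39·(258.9 − T cos22.7°) = 324.1 + T sin22.7°·tan12.0°
T·(sin22.7°·tan12.0° + 1.39·cos22.7°) = 1.39·258.9 − 324.1
T·(0.3859·0.2126 + 1.39·0.9225) = 359.9 − 324.1 = 35.9
T·1.3644 = 35.9
T = 26.3 kN/m

T = 26 kN/m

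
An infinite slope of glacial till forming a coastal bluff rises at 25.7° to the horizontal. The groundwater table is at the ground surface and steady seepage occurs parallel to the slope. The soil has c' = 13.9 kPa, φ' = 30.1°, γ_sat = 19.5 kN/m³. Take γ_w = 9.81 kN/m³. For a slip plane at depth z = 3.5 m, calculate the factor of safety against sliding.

With seepage parallel to the slope and the water table at the surface, the effective normal stress on the slip plane uses the buoyant unit weight γ' = γ_sat − γ_w while the driving shear stress uses γ_sat:
FS = [c' + γ' z cos²β tanφ'] / [γ_sat z sinβ cosβ]
γ' = 19.5 − 9.81 = 9.69 kN/m³
Numerator = 13.9 + 9.69·3.5·cos²25.7°·tan30.1° = 13.9 + 9.69·3.5·0.8119·0.5797 = 29.863 kPa
Denominator = 19.5·3.5·sin25.7°·cos25.7° = 19.5·3.5·0.4337·0.9011 = 26.669 kPa
FS = 29.863 / 26.669 = 1.120

FS = 1.12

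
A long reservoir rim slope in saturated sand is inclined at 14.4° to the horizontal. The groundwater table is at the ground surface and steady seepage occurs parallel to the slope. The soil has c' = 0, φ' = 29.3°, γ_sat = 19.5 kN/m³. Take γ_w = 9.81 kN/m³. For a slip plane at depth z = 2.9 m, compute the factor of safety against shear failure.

FS = 1.09

With seepage parallel to the slope and the water table at the surface, the effective normal stress on the slip plane uses the buoyant unit weight γ' = γ_sat − γ_w while the driving shear stress uses γ_sat:
FS = [c' + γ' z cos²β tanφ'] / [γ_sat z sinβ cosβ]
(For c' = 0 this reduces to FS = (γ'/γ_sat)·tanφ'/tanβ.)
γ' = 19.5 − 9.81 = 9.69 kN/m³
Numerator = 0.0 + 9.69·2.9·cos²14.4°·tan29.3° = 0.0 + 9.69·2.9·0.9382·0.5612 = 14.794 kPa
Denominator = 19.5·2.9·sin14.4°·cos14.4° = 19.5·2.9·0.2487·0.9686 = 13.622 kPa
FS = 14.794 / 13.622 = 1.086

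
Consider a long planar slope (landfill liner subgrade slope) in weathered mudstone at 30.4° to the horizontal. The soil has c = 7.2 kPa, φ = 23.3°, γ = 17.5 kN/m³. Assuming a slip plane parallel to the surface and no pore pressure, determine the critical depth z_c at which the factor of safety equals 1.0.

Setting FS = 1.00 in FS = [c + γz cos²β tanφ] / [γz sinβ cosβ] and solving for z:
z = c / [γ cosβ (FS·sinβ − cosβ·tanφ)]
  = 7.2 / [17.5·cos30.4°·(1.00·sin30.4° − cos30.4°·tan23.3°)]
  = 7.2 / [17.5·0.8625·(1.00·0.5060 − 0.8625·0.4307)]
  = 7.2 / 2.0313 = 3.545 m

z_c = 3.54 m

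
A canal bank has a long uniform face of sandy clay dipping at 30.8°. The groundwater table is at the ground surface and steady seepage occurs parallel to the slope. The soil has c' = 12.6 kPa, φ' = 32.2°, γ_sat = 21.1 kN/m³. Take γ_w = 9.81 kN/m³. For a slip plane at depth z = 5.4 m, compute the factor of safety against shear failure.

FS = 0.82

With seepage parallel to the slope and the water table at the surface, the effective normal stress on the slip plane uses the buoyant unit weight γ' = γ_sat − γ_w while the driving shear stress uses γ_sat:
FS = [c' + γ' z cos²β tanφ'] / [γ_sat z sinβ cosβ]
γ' = 21.1 − 9.81 = 11.29 kN/m³
Numerator = 12.6 + 11.29·5.4·cos²30.8°·tan32.2° = 12.6 + 11.29·5.4·0.7378·0.6297 = 40.926 kPa
Denominator = 21.1·5.4·sin30.8°·cos30.8° = 21.1·5.4·0.5120·0.8590 = 50.114 kPa
FS = 40.926 / 50.114 = 0.817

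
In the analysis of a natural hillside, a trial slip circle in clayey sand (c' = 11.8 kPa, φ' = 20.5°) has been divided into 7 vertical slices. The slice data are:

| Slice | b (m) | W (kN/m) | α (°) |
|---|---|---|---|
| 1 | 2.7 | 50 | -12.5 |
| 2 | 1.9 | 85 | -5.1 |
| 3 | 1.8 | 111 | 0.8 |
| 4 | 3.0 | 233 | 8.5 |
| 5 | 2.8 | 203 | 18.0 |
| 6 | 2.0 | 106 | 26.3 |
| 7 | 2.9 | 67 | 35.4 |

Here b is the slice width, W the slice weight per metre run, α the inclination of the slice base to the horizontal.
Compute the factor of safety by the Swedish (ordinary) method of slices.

FS = 3.14

Ordinary method of slices: FS = Σ[c'·Δl_i + (W_i cosα_i)·tanφ'] / Σ W_i sinα_i, with Δl_i = b_i / cosα_i.
Slice 1: Δl = 2.7/cos(-12.5°) = 2.766 m; N'_1 = 50·cos(-12.5°) = 48.8; c'Δl = 32.63; W sinα = -10.8
Slice 2: Δl = 1.9/cos(-5.1°) = 1.908 m; N'_2 = 85·cos(-5.1°) = 84.7; c'Δl = 22.51; W sinα = -7.6
Slice 3: Δl = 1.8/cos0.8° = 1.800 m; N'_3 = 111·cos0.8° = 111.0; c'Δl = 21.24; W sinα = 1.5
Slice 4: Δl = 3.0/cos8.5° = 3.033 m; N'_4 = 233·cos8.5° = 230.4; c'Δl = 35.79; W sinα = 34.4
Slice 5: Δl = 2.8/cos18.0° = 2.944 m; N'_5 = 203·cos18.0° = 193.1; c'Δl = 34.74; W sinα = 62.7
Slice 6: Δl = 2.0/cos26.3° = 2.231 m; N'_6 = 106·cos26.3° = 95.0; c'Δl = 26.32; W sinα = 47.0
Slice 7: Δl = 2.9/cos35.4° = 3.558 m; N'_7 = 67·cos35.4° = 54.6; c'Δl = 41.98; W sinα = 38.8
Σc'Δl = 215.2 kN/m; ΣN' = 817.6 kN/m; ΣW sinα = 166.1 kN/m
Resisting = 215.2 + 817.6·tan20.5° = 215.2 + 305.7 = 520.9 kN/m
FS = 520.9 / 166.1 = 3.136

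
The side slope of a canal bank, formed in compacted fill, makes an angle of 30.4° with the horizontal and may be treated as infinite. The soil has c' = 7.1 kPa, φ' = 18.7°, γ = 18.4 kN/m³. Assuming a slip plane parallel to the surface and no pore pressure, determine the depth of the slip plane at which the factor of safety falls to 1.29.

z = 1.24 m

Setting FS = 1.29 in FS = [c' + γz cos²β tanφ'] / [γz sinβ cosβ] and solving for z:
z = c' / [γ cosβ (FS·sinβ − cosβ·tanφ')]
  = 7.1 / [18.4·cos30.4°·(1.29·sin30.4° − cos30.4°·tan18.7°)]
  = 7.1 / [18.4·0.8625·(1.29·0.5060 − 0.8625·0.3385)]
  = 7.1 / 5.7266 = 1.240 m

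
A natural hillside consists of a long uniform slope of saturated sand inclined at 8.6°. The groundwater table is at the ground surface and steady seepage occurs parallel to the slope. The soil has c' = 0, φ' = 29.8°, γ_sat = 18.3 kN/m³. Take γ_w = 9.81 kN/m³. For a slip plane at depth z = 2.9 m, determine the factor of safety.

With seepage parallel to the slope and the water table at the surface, the effective normal stress on the slip plane uses the buoyant unit weight γ' = γ_sat − γ_w while the driving shear stress uses γ_sat:
FS = [c' + γ' z cos²β tanφ'] / [γ_sat z sinβ cosβ]
(For c' = 0 this reduces to FS = (γ'/γ_sat)·tanφ'/tanβ.)
γ' = 18.3 − 9.81 = 8.49 kN/m³
Numerator = 0.0 + 8.49·2.9·cos²8.6°·tan29.8° = 0.0 + 8.49·2.9·0.9776·0.5727 = 13.785 kPa
Denominator = 18.3·2.9·sin8.6°·cos8.6° = 18.3·2.9·0.1495·0.9888 = 7.847 kPa
FS = 13.785 / 7.847 = 1.757

FS = 1.76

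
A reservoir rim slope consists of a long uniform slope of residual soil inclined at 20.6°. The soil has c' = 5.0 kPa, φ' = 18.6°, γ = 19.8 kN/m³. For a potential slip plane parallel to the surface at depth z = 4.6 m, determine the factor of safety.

FS = 1.06

For an infinite slope with a slip plane parallel to the surface (no pore pressure): FS = [c' + γz cos²β tanφ'] / [γz sinβ cosβ].
γz = 19.8·4.6 = 91.08 kN/m²
Numerator = 5.0 + 91.08·cos²20.6°·tan18.6° = 5.0 + 91.08·0.8762·0.3365 = 31.857 kPa
Denominator = 91.08·sin20.6°·cos20.6° = 91.08·0.3518·0.9361 = 29.997 kPa
FS = 31.857 / 29.997 = 1.062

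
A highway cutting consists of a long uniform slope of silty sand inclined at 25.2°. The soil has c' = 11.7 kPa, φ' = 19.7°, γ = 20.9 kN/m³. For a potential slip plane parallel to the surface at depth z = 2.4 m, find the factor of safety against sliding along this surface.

For an infinite slope with a slip plane parallel to the surface (no pore pressure): FS = [c' + γz cos²β tanφ'] / [γz sinβ cosβ].
γz = 20.9·2.4 = 50.16 kN/m²
Numerator = 11.7 + 50.16·cos²25.2°·tan19.7° = 11.7 + 50.16·0.8187·0.3581 = 26.404 kPa
Denominator = 50.16·sin25.2°·cos25.2° = 50.16·0.4258·0.9048 = 19.324 kPa
FS = 26.404 / 19.324 = 1.366

FS = 1.37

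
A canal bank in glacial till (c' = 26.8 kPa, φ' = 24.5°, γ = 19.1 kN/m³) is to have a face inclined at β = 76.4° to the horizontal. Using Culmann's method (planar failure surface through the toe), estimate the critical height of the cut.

Culmann's analysis gives the critical failure plane at α_cr = (β + φ')/2 = (76.4 + 24.5)/2 = 50.5°, and the critical height
H_c = (4c'/γ) · sinβ cosφ' / [1 − cos(β − φ')]
    = (4·26.8/19.1) · sin76.4°·cos24.5° / [1 − cos(51.9°)]
    = 5.613 · 0.9720·0.9100 / [1 − 0.6170]
    = 5.613 · 0.8844 / 0.3830
    = 12.96 m

H_c = 12.96 m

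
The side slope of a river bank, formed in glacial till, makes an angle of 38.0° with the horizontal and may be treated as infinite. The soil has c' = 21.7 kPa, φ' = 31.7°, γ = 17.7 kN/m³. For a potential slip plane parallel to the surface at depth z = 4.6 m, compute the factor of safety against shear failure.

For an infinite slope with a slip plane parallel to the surface (no pore pressure): FS = [c' + γz cos²β tanφ'] / [γz sinβ cosβ].
γz = 17.7·4.6 = 81.42 kN/m²
Numerator = 21.7 + 81.42·cos²38.0°·tan31.7° = 21.7 + 81.42·0.6210·0.6176 = 52.926 kPa
Denominator = 81.42·sin38.0°·cos38.0° = 81.42·0.6157·0.7880 = 39.501 kPa
FS = 52.926 / 39.501 = 1.340

FS = 1.34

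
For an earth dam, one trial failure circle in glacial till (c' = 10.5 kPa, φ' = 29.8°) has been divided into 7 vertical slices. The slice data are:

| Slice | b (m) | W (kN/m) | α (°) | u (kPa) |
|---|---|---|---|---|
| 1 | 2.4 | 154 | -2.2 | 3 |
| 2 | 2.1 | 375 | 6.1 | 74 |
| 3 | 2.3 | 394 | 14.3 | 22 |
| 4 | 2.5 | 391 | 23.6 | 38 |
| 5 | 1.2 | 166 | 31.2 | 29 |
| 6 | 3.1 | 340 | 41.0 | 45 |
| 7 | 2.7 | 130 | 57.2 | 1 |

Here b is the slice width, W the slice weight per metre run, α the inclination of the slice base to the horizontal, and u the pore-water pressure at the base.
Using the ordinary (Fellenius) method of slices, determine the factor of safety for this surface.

Ordinary method of slices: FS = Σ[c'·Δl_i + (W_i cosα_i − u_i·Δl_i)·tanφ'] / Σ W_i sinα_i, with Δl_i = b_i / cosα_i.
Slice 1: Δl = 2.4/cos(-2.2°) = 2.402 m; N'_1 = 154·cos(-2.2°) − 3·2.402 = 146.7; c'Δl = 25.22; W sinα = -5.9
Slice 2: Δl = 2.1/cos6.1° = 2.112 m; N'_2 = 375·cos6.1° − 74·2.112 = 216.6; c'Δl = 22.18; W sinα = 39.8
Slice 3: Δl = 2.3/cos14.3° = 2.374 m; N'_3 = 394·cos14.3° − 22·2.374 = 329.6; c'Δl = 24.92; W sinα = 97.3
Slice 4: Δl = 2.5/cos23.6° = 2.728 m; N'_4 = 391·cos23.6° − 38·2.728 = 254.6; c'Δl = 28.65; W sinα = 156.5
Slice 5: Δl = 1.2/cos31.2° = 1.403 m; N'_5 = 166·cos31.2° − 29·1.403 = 101.3; c'Δl = 14.73; W sinα = 86.0
Slice 6: Δl = 3.1/cos41.0° = 4.108 m; N'_6 = 340·cos41.0° − 45·4.108 = 71.8; c'Δl = 43.13; W sinα = 223.1
Slice 7: Δl = 2.7/cos57.2° = 4.984 m; N'_7 = 130·cos57.2° − 1·4.984 = 65.4; c'Δl = 52.33; W sinα = 109.3
Σc'Δl = 211.2 kN/m; ΣN' = 1186.0 kN/m; ΣW sinα = 706.1 kN/m
Resisting = 211.2 + 1186.0·tan29.8° = 211.2 + 679.2 = 890.4 kN/m
FS = 890.4 / 706.1 = 1.261

FS = 1.26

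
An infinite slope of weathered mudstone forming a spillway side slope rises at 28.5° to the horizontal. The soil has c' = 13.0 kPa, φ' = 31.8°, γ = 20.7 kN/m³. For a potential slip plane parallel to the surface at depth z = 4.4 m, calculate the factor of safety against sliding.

For an infinite slope with a slip plane parallel to the surface (no pore pressure): FS = [c' + γz cos²β tanφ'] / [γz sinβ cosβ].
γz = 20.7·4.4 = 91.08 kN/m²
Numerator = 13.0 + 91.08·cos²28.5°·tan31.8° = 13.0 + 91.08·0.7723·0.6200 = 56.614 kPa
Denominator = 91.08·sin28.5°·cos28.5° = 91.08·0.4772·0.8788 = 38.193 kPa
FS = 56.614 / 38.193 = 1.482

FS = 1.48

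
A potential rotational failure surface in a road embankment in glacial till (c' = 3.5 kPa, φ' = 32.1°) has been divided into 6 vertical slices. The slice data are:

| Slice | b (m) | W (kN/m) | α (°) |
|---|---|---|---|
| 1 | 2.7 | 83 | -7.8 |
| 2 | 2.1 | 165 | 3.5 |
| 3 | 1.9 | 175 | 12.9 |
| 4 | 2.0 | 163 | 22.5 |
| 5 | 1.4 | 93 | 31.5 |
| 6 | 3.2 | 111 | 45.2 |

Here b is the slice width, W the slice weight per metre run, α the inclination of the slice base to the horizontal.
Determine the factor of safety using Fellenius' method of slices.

Ordinary method of slices: FS = Σ[c'·Δl_i + (W_i cosα_i)·tanφ'] / Σ W_i sinα_i, with Δl_i = b_i / cosα_i.
Slice 1: Δl = 2.7/cos(-7.8°) = 2.725 m; N'_1 = 83·cos(-7.8°) = 82.2; c'Δl = 9.54; W sinα = -11.3
Slice 2: Δl = 2.1/cos3.5° = 2.104 m; N'_2 = 165·cos3.5° = 164.7; c'Δl = 7.36; W sinα = 10.1
Slice 3: Δl = 1.9/cos12.9° = 1.949 m; N'_3 = 175·cos12.9° = 170.6; c'Δl = 6.82; W sinα = 39.1
Slice 4: Δl = 2.0/cos22.5° = 2.165 m; N'_4 = 163·cos22.5° = 150.6; c'Δl = 7.58; W sinα = 62.4
Slice 5: Δl = 1.4/cos31.5° = 1.642 m; N'_5 = 93·cos31.5° = 79.3; c'Δl = 5.75; W sinα = 48.6
Slice 6: Δl = 3.2/cos45.2° = 4.541 m; N'_6 = 111·cos45.2° = 78.2; c'Δl = 15.89; W sinα = 78.8
Σc'Δl = 52.9 kN/m; ΣN' = 725.6 kN/m; ΣW sinα = 227.6 kN/m
Resisting = 52.9 + 725.6·tan32.1° = 52.9 + 455.2 = 508.1 kN/m
FS = 508.1 / 227.6 = 2.232

FS = 2.23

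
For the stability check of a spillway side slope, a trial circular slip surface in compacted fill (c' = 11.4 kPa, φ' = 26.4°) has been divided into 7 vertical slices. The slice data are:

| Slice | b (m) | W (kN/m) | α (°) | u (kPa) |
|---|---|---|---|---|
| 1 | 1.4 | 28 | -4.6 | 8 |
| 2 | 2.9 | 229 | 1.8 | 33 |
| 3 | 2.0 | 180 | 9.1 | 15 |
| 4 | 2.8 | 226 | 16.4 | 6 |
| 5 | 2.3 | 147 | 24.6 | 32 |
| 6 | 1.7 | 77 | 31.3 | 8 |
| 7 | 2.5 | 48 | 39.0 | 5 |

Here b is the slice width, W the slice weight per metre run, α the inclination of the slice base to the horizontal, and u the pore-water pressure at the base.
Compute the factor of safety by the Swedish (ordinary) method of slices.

Ordinary method of slices: FS = Σ[c'·Δl_i + (W_i cosα_i − u_i·Δl_i)·tanφ'] / Σ W_i sinα_i, with Δl_i = b_i / cosα_i.
Slice 1: Δl = 1.4/cos(-4.6°) = 1.405 m; N'_1 = 28·cos(-4.6°) − 8·1.405 = 16.7; c'Δl = 16.01; W sinα = -2.2
Slice 2: Δl = 2.9/cos1.8° = 2.901 m; N'_2 = 229·cos1.8° − 33·2.901 = 133.1; c'Δl = 33.08; W sinα = 7.2
Slice 3: Δl = 2.0/cos9.1° = 2.025 m; N'_3 = 180·cos9.1° − 15·2.025 = 147.4; c'Δl = 23.09; W sinα = 28.5
Slice 4: Δl = 2.8/cos16.4° = 2.919 m; N'_4 = 226·cos16.4° − 6·2.919 = 199.3; c'Δl = 33.27; W sinα = 63.8
Slice 5: Δl = 2.3/cos24.6° = 2.530 m; N'_5 = 147·cos24.6° − 32·2.530 = 52.7; c'Δl = 28.84; W sinα = 61.2
Slice 6: Δl = 1.7/cos31.3° = 1.990 m; N'_6 = 77·cos31.3° − 8·1.990 = 49.9; c'Δl = 22.68; W sinα = 40.0
Slice 7: Δl = 2.5/cos39.0° = 3.217 m; N'_7 = 48·cos39.0° − 5·3.217 = 21.2; c'Δl = 36.67; W sinα = 30.2
Σc'Δl = 193.6 kN/m; ΣN' = 620.3 kN/m; ΣW sinα = 228.6 kN/m
Resisting = 193.6 + 620.3·tan26.4° = 193.6 + 307.9 = 501.5 kN/m
FS = 501.5 / 228.6 = 2.194

FS = 2.19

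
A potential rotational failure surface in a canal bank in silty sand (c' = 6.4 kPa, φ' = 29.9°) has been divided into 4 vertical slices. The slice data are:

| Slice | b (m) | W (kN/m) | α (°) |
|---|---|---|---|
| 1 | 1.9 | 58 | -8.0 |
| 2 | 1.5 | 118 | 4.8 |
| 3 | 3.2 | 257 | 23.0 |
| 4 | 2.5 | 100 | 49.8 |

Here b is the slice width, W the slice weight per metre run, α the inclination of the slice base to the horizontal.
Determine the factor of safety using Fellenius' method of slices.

FS = 1.92

Ordinary method of slices: FS = Σ[c'·Δl_i + (W_i cosα_i)·tanφ'] / Σ W_i sinα_i, with Δl_i = b_i / cosα_i.
Slice 1: Δl = 1.9/cos(-8.0°) = 1.919 m; N'_1 = 58·cos(-8.0°) = 57.4; c'Δl = 12.28; W sinα = -8.1
Slice 2: Δl = 1.5/cos4.8° = 1.505 m; N'_2 = 118·cos4.8° = 117.6; c'Δl = 9.63; W sinα = 9.9
Slice 3: Δl = 3.2/cos23.0° = 3.476 m; N'_3 = 257·cos23.0° = 236.6; c'Δl = 22.25; W sinα = 100.4
Slice 4: Δl = 2.5/cos49.8° = 3.873 m; N'_4 = 100·cos49.8° = 64.5; c'Δl = 24.79; W sinα = 76.4
Σc'Δl = 69.0 kN/m; ΣN' = 476.1 kN/m; ΣW sinα = 178.6 kN/m
Resisting = 69.0 + 476.1·tan29.9° = 69.0 + 273.8 = 342.7 kN/m
FS = 342.7 / 178.6 = 1.919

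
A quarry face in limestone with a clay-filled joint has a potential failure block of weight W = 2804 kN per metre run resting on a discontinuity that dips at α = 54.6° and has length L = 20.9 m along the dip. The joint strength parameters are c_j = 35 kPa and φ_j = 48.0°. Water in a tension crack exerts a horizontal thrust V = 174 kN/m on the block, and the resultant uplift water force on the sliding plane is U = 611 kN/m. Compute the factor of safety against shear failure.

FS = 0.71

Resolving the block weight along and normal to the plane and applying the Mohr–Coulomb strength on the joint:
N' = W cosα − U − V sinα = 2804·cos54.6° − 611 − 174·sin54.6° = 871.5 kN/m
Driving force T = W sinα + V cosα = 2804·sin54.6° + 174·cos54.6° = 2386.4 kN/m
Resisting force R = c_j·L + N'·tanφ_j = 35·20.9 + 871.5·tan48.0° = 731.5 + 967.9 = 1699.4 kN/m
FS = R / T = 1699.4 / 2386.4 = 0.712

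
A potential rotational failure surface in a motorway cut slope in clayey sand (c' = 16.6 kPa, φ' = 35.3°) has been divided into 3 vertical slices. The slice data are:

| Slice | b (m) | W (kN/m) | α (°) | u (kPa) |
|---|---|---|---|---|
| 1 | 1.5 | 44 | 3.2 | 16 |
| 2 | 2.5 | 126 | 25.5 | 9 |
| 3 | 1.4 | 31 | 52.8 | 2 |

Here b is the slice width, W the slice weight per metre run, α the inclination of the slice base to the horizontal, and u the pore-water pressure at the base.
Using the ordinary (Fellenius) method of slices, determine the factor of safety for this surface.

FS = 2.41

Ordinary method of slices: FS = Σ[c'·Δl_i + (W_i cosα_i − u_i·Δl_i)·tanφ'] / Σ W_i sinα_i, with Δl_i = b_i / cosα_i.
Slice 1: Δl = 1.5/cos3.2° = 1.502 m; N'_1 = 44·cos3.2° − 16·1.502 = 19.9; c'Δl = 24.94; W sinα = 2.5
Slice 2: Δl = 2.5/cos25.5° = 2.770 m; N'_2 = 126·cos25.5° − 9·2.770 = 88.8; c'Δl = 45.98; W sinα = 54.2
Slice 3: Δl = 1.4/cos52.8° = 2.316 m; N'_3 = 31·cos52.8° − 2·2.316 = 14.1; c'Δl = 38.44; W sinα = 24.7
Σc'Δl = 109.4 kN/m; ΣN' = 122.8 kN/m; ΣW sinα = 81.4 kN/m
Resisting = 109.4 + 122.8·tan35.3° = 109.4 + 86.9 = 196.3 kN/m
FS = 196.3 / 81.4 = 2.412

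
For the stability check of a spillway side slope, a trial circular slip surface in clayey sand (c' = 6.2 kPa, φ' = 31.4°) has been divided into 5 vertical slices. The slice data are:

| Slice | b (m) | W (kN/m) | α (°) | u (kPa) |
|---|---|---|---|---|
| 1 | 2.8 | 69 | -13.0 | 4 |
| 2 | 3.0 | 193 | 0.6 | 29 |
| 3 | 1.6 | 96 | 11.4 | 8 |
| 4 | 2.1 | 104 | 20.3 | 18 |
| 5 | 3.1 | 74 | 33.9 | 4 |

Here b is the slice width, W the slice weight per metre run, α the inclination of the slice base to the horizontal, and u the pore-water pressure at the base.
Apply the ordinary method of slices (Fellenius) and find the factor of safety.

Ordinary method of slices: FS = Σ[c'·Δl_i + (W_i cosα_i − u_i·Δl_i)·tanφ'] / Σ W_i sinα_i, with Δl_i = b_i / cosα_i.
Slice 1: Δl = 2.8/cos(-13.0°) = 2.874 m; N'_1 = 69·cos(-13.0°) − 4·2.874 = 55.7; c'Δl = 17.82; W sinα = -15.5
Slice 2: Δl = 3.0/cos0.6° = 3.000 m; N'_2 = 193·cos0.6° − 29·3.000 = 106.0; c'Δl = 18.60; W sinα = 2.0
Slice 3: Δl = 1.6/cos11.4° = 1.632 m; N'_3 = 96·cos11.4° − 8·1.632 = 81.0; c'Δl = 10.12; W sinα = 19.0
Slice 4: Δl = 2.1/cos20.3° = 2.239 m; N'_4 = 104·cos20.3° − 18·2.239 = 57.2; c'Δl = 13.88; W sinα = 36.1
Slice 5: Δl = 3.1/cos33.9° = 3.735 m; N'_5 = 74·cos33.9° − 4·3.735 = 46.5; c'Δl = 23.16; W sinα = 41.3
Σc'Δl = 83.6 kN/m; ΣN' = 346.5 kN/m; ΣW sinα = 82.8 kN/m
Resisting = 83.6 + 346.5·tan31.4° = 83.6 + 211.5 = 295.1 kN/m
FS = 295.1 / 82.8 = 3.562

FS = 3.56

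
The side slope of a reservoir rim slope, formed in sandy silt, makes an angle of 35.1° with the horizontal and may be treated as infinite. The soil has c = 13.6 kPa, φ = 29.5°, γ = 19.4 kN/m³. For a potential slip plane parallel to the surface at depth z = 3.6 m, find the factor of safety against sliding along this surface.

For an infinite slope with a slip plane parallel to the surface (no pore pressure): FS = [c + γz cos²β tanφ] / [γz sinβ cosβ].
γz = 19.4·3.6 = 69.84 kN/m²
Numerator = 13.6 + 69.84·cos²35.1°·tan29.5° = 13.6 + 69.84·0.6694·0.5658 = 40.049 kPa
Denominator = 69.84·sin35.1°·cos35.1° = 69.84·0.5750·0.8181 = 32.856 kPa
FS = 40.049 / 32.856 = 1.219

FS = 1.22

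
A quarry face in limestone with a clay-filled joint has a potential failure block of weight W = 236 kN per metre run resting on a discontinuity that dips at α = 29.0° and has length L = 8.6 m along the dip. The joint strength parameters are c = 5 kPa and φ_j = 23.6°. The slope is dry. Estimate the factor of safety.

Resolving the block weight along and normal to the plane and applying the Mohr–Coulomb strength on the joint:
N' = W cosα = 236·cos29.0° = 206.4 kN/m
Driving force T = W sinα = 236·sin29.0° = 114.4 kN/m
Resisting force R = c·L + N'·tanφ_j = 5·8.6 + 206.4·tan23.6° = 43.0 + 90.2 = 133.2 kN/m
FS = R / T = 133.2 / 114.4 = 1.164

FS = 1.16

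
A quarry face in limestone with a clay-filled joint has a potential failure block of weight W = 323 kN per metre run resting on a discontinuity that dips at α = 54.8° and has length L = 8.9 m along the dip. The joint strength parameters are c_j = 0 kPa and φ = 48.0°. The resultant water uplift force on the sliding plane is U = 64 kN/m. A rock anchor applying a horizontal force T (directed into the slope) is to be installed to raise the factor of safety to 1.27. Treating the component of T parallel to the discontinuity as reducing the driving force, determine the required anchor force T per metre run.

Resolving forces along and normal to the sliding plane, with the horizontal anchor force T adding T·sinα to the effective normal force and T·cosα acting up the plane against the driving force:
FS = [c_jL + (W cosα − U + T sinα) tanφ] / [W sinα − T cosα]
Without the anchor: N' = 122.2 kN/m, driving T_d = 263.9 kN/m, resisting R = 0·8.9 + 122.2·tan48.0° = 135.7 kN/m, FS = 0.51.
Setting FS = 1.27 and solving for T:
1.27·(263.9 − T cos54.8°) = 135.7 + T sin54.8°·tan48.0°
T·(sin54.8°·tan48.0° + 1.27·cos54.8°) = 1.27·263.9 − 135.7
T·(0.8171·1.1106 + 1.27·0.5764) = 335.2 − 135.7 = 199.5
T·1.6396 = 199.5
T = 121.7 kN/m

T = 122 kN/m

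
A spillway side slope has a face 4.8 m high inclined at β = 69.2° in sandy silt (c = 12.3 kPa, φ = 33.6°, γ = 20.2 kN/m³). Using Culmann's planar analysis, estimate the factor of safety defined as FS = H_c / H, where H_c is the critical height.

H_c = (4c/γ) · sinβ cosφ / [1 − cos(β − φ)]
    = (4·12.3/20.2) · sin69.2°·cos33.6° / [1 − cos35.6°]
    = 2.436 · 0.7786 / 0.1869 = 10.15 m
FS = H_c / H = 10.15 / 4.8 = 2.114

FS = 2.11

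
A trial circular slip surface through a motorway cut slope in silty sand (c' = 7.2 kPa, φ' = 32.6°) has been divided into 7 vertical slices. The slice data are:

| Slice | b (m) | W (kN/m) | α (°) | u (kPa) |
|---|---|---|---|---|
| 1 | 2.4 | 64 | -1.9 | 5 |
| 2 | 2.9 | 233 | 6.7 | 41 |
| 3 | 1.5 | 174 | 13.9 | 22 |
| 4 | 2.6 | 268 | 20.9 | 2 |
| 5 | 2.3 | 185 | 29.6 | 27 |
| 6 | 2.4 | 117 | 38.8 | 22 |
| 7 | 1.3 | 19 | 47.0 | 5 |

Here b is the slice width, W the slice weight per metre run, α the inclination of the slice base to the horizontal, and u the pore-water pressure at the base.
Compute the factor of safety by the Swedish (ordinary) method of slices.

FS = 1.60

Ordinary method of slices: FS = Σ[c'·Δl_i + (W_i cosα_i − u_i·Δl_i)·tanφ'] / Σ W_i sinα_i, with Δl_i = b_i / cosα_i.
Slice 1: Δl = 2.4/cos(-1.9°) = 2.401 m; N'_1 = 64·cos(-1.9°) − 5·2.401 = 52.0; c'Δl = 17.29; W sinα = -2.1
Slice 2: Δl = 2.9/cos6.7° = 2.920 m; N'_2 = 233·cos6.7° − 41·2.920 = 111.7; c'Δl = 21.02; W sinα = 27.2
Slice 3: Δl = 1.5/cos13.9° = 1.545 m; N'_3 = 174·cos13.9° − 22·1.545 = 134.9; c'Δl = 11.13; W sinα = 41.8
Slice 4: Δl = 2.6/cos20.9° = 2.783 m; N'_4 = 268·cos20.9° − 2·2.783 = 244.8; c'Δl = 20.04; W sinα = 95.6
Slice 5: Δl = 2.3/cos29.6° = 2.645 m; N'_5 = 185·cos29.6° − 27·2.645 = 89.4; c'Δl = 19.05; W sinα = 91.4
Slice 6: Δl = 2.4/cos38.8° = 3.080 m; N'_6 = 117·cos38.8° − 22·3.080 = 23.4; c'Δl = 22.17; W sinα = 73.3
Slice 7: Δl = 1.3/cos47.0° = 1.906 m; N'_7 = 19·cos47.0° − 5·1.906 = 3.4; c'Δl = 13.72; W sinα = 13.9
Σc'Δl = 124.4 kN/m; ΣN' = 659.7 kN/m; ΣW sinα = 341.1 kN/m
Resisting = 124.4 + 659.7·tan32.6° = 124.4 + 421.9 = 546.3 kN/m
FS = 546.3 / 341.1 = 1.602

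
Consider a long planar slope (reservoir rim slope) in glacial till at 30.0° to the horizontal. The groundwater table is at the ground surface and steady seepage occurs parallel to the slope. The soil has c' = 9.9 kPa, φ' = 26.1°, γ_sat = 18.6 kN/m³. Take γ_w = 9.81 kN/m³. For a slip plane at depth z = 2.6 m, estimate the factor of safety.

FS = 0.87

With seepage parallel to the slope and the water table at the surface, the effective normal stress on the slip plane uses the buoyant unit weight γ' = γ_sat − γ_w while the driving shear stress uses γ_sat:
FS = [c' + γ' z cos²β tanφ'] / [γ_sat z sinβ cosβ]
γ' = 18.6 − 9.81 = 8.79 kN/m³
Numerator = 9.9 + 8.79·2.6·cos²30.0°·tan26.1° = 9.9 + 8.79·2.6·0.7500·0.4899 = 18.297 kPa
Denominator = 18.6·2.6·sin30.0°·cos30.0° = 18.6·2.6·0.5000·0.8660 = 20.940 kPa
FS = 18.297 / 20.940 = 0.874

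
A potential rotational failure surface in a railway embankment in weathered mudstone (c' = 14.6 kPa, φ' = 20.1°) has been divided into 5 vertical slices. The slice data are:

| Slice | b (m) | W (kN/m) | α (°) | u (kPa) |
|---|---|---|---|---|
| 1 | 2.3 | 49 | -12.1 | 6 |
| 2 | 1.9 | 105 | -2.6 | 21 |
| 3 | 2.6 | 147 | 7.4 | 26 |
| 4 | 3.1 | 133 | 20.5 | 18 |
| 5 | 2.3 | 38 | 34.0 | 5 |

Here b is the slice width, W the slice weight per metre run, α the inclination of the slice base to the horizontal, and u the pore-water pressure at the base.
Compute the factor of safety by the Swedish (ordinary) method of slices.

Ordinary method of slices: FS = Σ[c'·Δl_i + (W_i cosα_i − u_i·Δl_i)·tanφ'] / Σ W_i sinα_i, with Δl_i = b_i / cosα_i.
Slice 1: Δl = 2.3/cos(-12.1°) = 2.352 m; N'_1 = 49·cos(-12.1°) − 6·2.352 = 33.8; c'Δl = 34.34; W sinα = -10.3
Slice 2: Δl = 1.9/cos(-2.6°) = 1.902 m; N'_2 = 105·cos(-2.6°) − 21·1.902 = 65.0; c'Δl = 27.77; W sinα = -4.8
Slice 3: Δl = 2.6/cos7.4° = 2.622 m; N'_3 = 147·cos7.4° − 26·2.622 = 77.6; c'Δl = 38.28; W sinα = 18.9
Slice 4: Δl = 3.1/cos20.5° = 3.310 m; N'_4 = 133·cos20.5° − 18·3.310 = 65.0; c'Δl = 48.32; W sinα = 46.6
Slice 5: Δl = 2.3/cos34.0° = 2.774 m; N'_5 = 38·cos34.0° − 5·2.774 = 17.6; c'Δl = 40.50; W sinα = 21.2
Σc'Δl = 189.2 kN/m; ΣN' = 259.0 kN/m; ΣW sinα = 71.7 kN/m
Resisting = 189.2 + 259.0·tan20.1° = 189.2 + 94.8 = 284.0 kN/m
FS = 284.0 / 71.7 = 3.959

FS = 3.96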